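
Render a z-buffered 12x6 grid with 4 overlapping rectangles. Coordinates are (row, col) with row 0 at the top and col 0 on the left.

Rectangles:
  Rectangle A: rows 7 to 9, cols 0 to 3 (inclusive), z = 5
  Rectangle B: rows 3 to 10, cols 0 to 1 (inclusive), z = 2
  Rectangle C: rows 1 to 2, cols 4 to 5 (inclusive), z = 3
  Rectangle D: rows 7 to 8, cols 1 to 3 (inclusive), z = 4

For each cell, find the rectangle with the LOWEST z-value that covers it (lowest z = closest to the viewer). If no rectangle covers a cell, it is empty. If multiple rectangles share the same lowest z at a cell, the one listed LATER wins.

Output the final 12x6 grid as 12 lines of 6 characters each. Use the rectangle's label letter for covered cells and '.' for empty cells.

......
....CC
....CC
BB....
BB....
BB....
BB....
BBDD..
BBDD..
BBAA..
BB....
......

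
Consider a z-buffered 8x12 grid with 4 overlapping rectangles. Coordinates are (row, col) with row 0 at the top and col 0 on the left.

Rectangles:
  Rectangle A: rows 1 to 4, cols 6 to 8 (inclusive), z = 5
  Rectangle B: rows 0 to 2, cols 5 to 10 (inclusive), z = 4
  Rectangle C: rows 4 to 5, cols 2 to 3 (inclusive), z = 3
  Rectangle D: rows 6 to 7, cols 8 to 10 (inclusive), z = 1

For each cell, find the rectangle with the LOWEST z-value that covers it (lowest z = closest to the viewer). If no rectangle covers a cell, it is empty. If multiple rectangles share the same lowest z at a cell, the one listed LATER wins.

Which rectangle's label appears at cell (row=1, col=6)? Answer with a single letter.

Answer: B

Derivation:
Check cell (1,6):
  A: rows 1-4 cols 6-8 z=5 -> covers; best now A (z=5)
  B: rows 0-2 cols 5-10 z=4 -> covers; best now B (z=4)
  C: rows 4-5 cols 2-3 -> outside (row miss)
  D: rows 6-7 cols 8-10 -> outside (row miss)
Winner: B at z=4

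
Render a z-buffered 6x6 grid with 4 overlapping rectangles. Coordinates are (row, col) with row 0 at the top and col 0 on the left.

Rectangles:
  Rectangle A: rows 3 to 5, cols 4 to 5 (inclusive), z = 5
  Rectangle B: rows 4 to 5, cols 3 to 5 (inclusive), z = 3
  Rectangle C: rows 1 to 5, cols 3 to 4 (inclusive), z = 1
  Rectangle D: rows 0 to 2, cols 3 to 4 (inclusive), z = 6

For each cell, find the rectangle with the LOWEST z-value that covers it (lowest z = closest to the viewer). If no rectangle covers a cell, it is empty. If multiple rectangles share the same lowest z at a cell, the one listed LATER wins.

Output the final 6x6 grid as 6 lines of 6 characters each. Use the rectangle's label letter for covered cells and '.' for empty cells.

...DD.
...CC.
...CC.
...CCA
...CCB
...CCB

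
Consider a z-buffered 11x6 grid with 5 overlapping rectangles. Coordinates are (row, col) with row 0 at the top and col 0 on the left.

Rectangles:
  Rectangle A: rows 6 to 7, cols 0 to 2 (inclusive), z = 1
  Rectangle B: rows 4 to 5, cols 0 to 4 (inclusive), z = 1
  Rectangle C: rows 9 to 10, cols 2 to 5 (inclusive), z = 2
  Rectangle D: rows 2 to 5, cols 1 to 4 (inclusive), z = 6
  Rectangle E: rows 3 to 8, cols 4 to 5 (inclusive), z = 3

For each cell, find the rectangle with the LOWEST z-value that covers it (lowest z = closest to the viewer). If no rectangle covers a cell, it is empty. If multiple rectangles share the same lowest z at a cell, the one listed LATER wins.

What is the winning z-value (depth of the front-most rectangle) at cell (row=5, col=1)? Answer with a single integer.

Answer: 1

Derivation:
Check cell (5,1):
  A: rows 6-7 cols 0-2 -> outside (row miss)
  B: rows 4-5 cols 0-4 z=1 -> covers; best now B (z=1)
  C: rows 9-10 cols 2-5 -> outside (row miss)
  D: rows 2-5 cols 1-4 z=6 -> covers; best now B (z=1)
  E: rows 3-8 cols 4-5 -> outside (col miss)
Winner: B at z=1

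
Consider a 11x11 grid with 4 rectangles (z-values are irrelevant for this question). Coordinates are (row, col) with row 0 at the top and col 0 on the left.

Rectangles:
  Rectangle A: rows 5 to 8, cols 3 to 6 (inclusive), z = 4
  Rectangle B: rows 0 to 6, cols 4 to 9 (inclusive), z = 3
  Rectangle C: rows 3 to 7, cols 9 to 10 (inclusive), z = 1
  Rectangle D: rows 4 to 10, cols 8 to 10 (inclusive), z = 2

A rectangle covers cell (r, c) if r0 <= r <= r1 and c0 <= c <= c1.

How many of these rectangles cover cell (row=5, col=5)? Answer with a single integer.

Answer: 2

Derivation:
Check cell (5,5):
  A: rows 5-8 cols 3-6 -> covers
  B: rows 0-6 cols 4-9 -> covers
  C: rows 3-7 cols 9-10 -> outside (col miss)
  D: rows 4-10 cols 8-10 -> outside (col miss)
Count covering = 2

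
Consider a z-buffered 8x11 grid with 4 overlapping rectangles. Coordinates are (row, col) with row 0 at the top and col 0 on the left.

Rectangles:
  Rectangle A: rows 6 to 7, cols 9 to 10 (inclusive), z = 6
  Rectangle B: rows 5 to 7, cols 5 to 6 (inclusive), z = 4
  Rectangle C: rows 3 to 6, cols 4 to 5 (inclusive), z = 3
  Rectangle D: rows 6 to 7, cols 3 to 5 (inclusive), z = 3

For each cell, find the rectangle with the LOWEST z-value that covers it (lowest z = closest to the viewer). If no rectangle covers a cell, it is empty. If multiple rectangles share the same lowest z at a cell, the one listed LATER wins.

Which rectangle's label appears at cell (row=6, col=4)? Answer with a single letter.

Answer: D

Derivation:
Check cell (6,4):
  A: rows 6-7 cols 9-10 -> outside (col miss)
  B: rows 5-7 cols 5-6 -> outside (col miss)
  C: rows 3-6 cols 4-5 z=3 -> covers; best now C (z=3)
  D: rows 6-7 cols 3-5 z=3 -> covers; best now D (z=3)
Winner: D at z=3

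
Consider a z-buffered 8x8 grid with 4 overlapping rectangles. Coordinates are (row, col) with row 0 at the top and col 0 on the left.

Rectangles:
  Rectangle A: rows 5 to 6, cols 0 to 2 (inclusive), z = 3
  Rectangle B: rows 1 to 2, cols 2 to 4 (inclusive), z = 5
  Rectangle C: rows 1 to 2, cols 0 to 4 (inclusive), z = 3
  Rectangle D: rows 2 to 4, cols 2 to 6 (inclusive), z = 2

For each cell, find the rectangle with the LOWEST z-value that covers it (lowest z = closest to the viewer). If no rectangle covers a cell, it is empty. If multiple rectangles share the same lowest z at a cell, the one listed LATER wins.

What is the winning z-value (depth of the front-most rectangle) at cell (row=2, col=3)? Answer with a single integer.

Check cell (2,3):
  A: rows 5-6 cols 0-2 -> outside (row miss)
  B: rows 1-2 cols 2-4 z=5 -> covers; best now B (z=5)
  C: rows 1-2 cols 0-4 z=3 -> covers; best now C (z=3)
  D: rows 2-4 cols 2-6 z=2 -> covers; best now D (z=2)
Winner: D at z=2

Answer: 2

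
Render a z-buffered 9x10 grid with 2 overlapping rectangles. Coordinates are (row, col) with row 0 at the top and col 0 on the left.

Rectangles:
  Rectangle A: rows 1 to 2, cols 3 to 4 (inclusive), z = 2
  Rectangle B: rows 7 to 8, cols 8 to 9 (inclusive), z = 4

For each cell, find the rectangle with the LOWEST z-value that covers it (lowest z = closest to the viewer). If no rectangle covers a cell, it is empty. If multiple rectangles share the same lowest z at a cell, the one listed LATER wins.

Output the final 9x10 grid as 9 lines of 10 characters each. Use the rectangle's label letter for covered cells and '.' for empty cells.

..........
...AA.....
...AA.....
..........
..........
..........
..........
........BB
........BB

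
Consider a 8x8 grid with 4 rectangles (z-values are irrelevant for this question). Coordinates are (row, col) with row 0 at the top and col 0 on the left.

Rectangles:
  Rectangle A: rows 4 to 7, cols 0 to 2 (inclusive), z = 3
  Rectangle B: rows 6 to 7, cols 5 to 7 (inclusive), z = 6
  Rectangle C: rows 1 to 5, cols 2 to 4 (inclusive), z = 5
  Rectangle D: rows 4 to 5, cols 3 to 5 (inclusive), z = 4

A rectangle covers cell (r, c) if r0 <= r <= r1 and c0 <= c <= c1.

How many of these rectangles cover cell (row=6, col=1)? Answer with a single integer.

Answer: 1

Derivation:
Check cell (6,1):
  A: rows 4-7 cols 0-2 -> covers
  B: rows 6-7 cols 5-7 -> outside (col miss)
  C: rows 1-5 cols 2-4 -> outside (row miss)
  D: rows 4-5 cols 3-5 -> outside (row miss)
Count covering = 1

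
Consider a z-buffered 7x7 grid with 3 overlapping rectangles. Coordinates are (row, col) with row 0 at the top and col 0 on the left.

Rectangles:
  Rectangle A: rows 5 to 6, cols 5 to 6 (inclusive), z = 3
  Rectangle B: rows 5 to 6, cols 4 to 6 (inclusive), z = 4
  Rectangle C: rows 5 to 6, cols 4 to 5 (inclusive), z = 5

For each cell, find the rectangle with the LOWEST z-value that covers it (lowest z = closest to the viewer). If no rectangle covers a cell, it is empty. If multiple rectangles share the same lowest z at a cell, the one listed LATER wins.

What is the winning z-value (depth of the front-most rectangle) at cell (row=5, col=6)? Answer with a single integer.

Answer: 3

Derivation:
Check cell (5,6):
  A: rows 5-6 cols 5-6 z=3 -> covers; best now A (z=3)
  B: rows 5-6 cols 4-6 z=4 -> covers; best now A (z=3)
  C: rows 5-6 cols 4-5 -> outside (col miss)
Winner: A at z=3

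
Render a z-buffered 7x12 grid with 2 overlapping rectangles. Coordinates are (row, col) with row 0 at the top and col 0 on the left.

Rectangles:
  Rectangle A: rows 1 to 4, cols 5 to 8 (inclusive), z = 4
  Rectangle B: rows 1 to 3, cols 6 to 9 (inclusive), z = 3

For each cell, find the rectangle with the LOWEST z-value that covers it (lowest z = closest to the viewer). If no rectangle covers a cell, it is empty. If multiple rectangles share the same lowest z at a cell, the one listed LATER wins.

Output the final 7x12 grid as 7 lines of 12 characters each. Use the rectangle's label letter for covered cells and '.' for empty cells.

............
.....ABBBB..
.....ABBBB..
.....ABBBB..
.....AAAA...
............
............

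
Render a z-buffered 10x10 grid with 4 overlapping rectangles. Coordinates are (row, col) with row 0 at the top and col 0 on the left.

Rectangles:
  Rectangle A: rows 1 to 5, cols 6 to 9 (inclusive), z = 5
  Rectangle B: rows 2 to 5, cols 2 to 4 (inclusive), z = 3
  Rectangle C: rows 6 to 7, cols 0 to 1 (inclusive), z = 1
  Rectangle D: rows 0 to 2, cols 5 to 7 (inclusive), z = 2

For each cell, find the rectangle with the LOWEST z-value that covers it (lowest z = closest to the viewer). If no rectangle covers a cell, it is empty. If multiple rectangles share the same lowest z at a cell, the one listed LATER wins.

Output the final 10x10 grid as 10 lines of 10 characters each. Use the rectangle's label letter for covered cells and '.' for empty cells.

.....DDD..
.....DDDAA
..BBBDDDAA
..BBB.AAAA
..BBB.AAAA
..BBB.AAAA
CC........
CC........
..........
..........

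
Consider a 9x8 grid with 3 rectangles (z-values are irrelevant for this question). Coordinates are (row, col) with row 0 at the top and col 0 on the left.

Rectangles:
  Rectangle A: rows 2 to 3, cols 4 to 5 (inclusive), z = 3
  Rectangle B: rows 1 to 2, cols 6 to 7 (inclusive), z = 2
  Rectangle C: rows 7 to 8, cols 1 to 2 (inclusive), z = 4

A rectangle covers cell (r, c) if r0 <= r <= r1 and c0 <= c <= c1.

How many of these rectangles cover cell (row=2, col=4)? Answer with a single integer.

Answer: 1

Derivation:
Check cell (2,4):
  A: rows 2-3 cols 4-5 -> covers
  B: rows 1-2 cols 6-7 -> outside (col miss)
  C: rows 7-8 cols 1-2 -> outside (row miss)
Count covering = 1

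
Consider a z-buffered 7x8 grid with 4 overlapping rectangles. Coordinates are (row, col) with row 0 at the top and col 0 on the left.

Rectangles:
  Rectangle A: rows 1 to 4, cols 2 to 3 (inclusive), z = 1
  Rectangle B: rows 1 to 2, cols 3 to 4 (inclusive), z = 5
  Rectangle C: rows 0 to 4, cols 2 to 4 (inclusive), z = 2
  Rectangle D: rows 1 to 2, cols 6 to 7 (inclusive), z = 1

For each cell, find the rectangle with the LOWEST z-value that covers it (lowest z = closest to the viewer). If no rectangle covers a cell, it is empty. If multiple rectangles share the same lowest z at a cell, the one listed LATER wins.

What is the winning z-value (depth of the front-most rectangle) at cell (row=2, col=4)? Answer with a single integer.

Answer: 2

Derivation:
Check cell (2,4):
  A: rows 1-4 cols 2-3 -> outside (col miss)
  B: rows 1-2 cols 3-4 z=5 -> covers; best now B (z=5)
  C: rows 0-4 cols 2-4 z=2 -> covers; best now C (z=2)
  D: rows 1-2 cols 6-7 -> outside (col miss)
Winner: C at z=2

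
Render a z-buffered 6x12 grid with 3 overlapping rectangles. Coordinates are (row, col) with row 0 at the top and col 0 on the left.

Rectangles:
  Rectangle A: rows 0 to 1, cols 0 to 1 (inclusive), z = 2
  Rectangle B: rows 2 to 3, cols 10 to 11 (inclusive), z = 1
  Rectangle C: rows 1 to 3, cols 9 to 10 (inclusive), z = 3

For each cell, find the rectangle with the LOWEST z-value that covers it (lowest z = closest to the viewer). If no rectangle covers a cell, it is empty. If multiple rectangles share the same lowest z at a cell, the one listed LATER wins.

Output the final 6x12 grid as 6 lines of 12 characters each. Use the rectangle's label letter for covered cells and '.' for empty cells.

AA..........
AA.......CC.
.........CBB
.........CBB
............
............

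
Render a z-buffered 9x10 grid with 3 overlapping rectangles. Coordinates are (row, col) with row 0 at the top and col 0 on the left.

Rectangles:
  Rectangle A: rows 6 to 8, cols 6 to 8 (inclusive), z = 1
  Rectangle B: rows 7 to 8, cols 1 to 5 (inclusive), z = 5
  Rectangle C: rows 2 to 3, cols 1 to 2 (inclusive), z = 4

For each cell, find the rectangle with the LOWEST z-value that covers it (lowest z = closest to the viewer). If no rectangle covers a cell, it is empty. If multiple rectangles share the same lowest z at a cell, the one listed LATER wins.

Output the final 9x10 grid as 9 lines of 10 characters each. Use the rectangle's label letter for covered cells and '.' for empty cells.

..........
..........
.CC.......
.CC.......
..........
..........
......AAA.
.BBBBBAAA.
.BBBBBAAA.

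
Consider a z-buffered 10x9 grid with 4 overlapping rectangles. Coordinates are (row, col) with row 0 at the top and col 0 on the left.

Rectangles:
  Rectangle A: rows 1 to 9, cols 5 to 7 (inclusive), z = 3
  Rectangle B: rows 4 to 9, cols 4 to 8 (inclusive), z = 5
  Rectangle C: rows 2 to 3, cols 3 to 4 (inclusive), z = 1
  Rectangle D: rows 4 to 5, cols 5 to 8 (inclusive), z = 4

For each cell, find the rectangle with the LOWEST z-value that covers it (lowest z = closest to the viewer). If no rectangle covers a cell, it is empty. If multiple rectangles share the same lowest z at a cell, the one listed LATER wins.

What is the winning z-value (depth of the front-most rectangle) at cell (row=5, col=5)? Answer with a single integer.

Check cell (5,5):
  A: rows 1-9 cols 5-7 z=3 -> covers; best now A (z=3)
  B: rows 4-9 cols 4-8 z=5 -> covers; best now A (z=3)
  C: rows 2-3 cols 3-4 -> outside (row miss)
  D: rows 4-5 cols 5-8 z=4 -> covers; best now A (z=3)
Winner: A at z=3

Answer: 3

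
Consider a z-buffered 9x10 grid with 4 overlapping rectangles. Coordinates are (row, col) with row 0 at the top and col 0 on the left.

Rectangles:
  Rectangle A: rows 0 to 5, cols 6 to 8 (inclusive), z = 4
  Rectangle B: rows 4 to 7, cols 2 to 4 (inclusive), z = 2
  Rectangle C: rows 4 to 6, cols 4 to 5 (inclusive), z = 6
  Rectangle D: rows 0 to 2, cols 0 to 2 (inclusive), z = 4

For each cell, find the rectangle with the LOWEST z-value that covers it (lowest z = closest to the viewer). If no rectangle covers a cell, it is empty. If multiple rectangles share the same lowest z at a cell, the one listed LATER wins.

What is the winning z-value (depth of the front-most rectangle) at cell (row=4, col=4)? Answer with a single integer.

Answer: 2

Derivation:
Check cell (4,4):
  A: rows 0-5 cols 6-8 -> outside (col miss)
  B: rows 4-7 cols 2-4 z=2 -> covers; best now B (z=2)
  C: rows 4-6 cols 4-5 z=6 -> covers; best now B (z=2)
  D: rows 0-2 cols 0-2 -> outside (row miss)
Winner: B at z=2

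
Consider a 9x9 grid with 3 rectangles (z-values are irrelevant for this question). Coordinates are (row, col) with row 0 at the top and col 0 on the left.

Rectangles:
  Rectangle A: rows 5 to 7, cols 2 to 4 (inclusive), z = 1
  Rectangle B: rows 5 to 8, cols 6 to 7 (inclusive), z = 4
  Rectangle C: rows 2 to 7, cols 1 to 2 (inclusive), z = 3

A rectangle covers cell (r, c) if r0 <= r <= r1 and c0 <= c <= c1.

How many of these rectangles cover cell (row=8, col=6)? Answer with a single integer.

Answer: 1

Derivation:
Check cell (8,6):
  A: rows 5-7 cols 2-4 -> outside (row miss)
  B: rows 5-8 cols 6-7 -> covers
  C: rows 2-7 cols 1-2 -> outside (row miss)
Count covering = 1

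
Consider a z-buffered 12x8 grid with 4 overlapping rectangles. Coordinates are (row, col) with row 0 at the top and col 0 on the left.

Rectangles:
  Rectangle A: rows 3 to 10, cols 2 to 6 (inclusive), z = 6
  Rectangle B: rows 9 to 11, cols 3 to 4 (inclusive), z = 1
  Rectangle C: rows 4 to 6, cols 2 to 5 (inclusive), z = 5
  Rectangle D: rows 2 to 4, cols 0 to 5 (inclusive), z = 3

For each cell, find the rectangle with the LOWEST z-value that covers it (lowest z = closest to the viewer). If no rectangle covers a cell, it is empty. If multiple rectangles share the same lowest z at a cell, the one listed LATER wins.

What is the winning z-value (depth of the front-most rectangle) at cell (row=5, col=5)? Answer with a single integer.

Check cell (5,5):
  A: rows 3-10 cols 2-6 z=6 -> covers; best now A (z=6)
  B: rows 9-11 cols 3-4 -> outside (row miss)
  C: rows 4-6 cols 2-5 z=5 -> covers; best now C (z=5)
  D: rows 2-4 cols 0-5 -> outside (row miss)
Winner: C at z=5

Answer: 5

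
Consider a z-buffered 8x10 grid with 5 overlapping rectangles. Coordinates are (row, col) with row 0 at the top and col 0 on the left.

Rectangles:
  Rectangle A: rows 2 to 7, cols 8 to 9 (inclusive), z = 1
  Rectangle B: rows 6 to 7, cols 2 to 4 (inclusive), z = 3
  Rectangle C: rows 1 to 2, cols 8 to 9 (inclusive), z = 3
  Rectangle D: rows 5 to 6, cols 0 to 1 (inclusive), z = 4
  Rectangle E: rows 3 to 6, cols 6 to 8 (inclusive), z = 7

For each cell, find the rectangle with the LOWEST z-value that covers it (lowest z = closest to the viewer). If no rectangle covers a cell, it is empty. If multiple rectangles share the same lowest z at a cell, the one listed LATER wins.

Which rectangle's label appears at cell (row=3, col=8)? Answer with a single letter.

Answer: A

Derivation:
Check cell (3,8):
  A: rows 2-7 cols 8-9 z=1 -> covers; best now A (z=1)
  B: rows 6-7 cols 2-4 -> outside (row miss)
  C: rows 1-2 cols 8-9 -> outside (row miss)
  D: rows 5-6 cols 0-1 -> outside (row miss)
  E: rows 3-6 cols 6-8 z=7 -> covers; best now A (z=1)
Winner: A at z=1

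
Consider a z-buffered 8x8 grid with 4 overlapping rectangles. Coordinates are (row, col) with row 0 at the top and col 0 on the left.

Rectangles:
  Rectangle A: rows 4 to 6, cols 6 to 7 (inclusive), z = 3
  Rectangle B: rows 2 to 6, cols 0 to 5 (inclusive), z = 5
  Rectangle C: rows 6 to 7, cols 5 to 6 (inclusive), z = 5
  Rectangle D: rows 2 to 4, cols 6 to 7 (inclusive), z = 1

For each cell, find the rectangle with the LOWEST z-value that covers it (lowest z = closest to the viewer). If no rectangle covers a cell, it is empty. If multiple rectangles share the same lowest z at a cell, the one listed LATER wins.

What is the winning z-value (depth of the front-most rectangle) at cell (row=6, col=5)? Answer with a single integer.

Answer: 5

Derivation:
Check cell (6,5):
  A: rows 4-6 cols 6-7 -> outside (col miss)
  B: rows 2-6 cols 0-5 z=5 -> covers; best now B (z=5)
  C: rows 6-7 cols 5-6 z=5 -> covers; best now C (z=5)
  D: rows 2-4 cols 6-7 -> outside (row miss)
Winner: C at z=5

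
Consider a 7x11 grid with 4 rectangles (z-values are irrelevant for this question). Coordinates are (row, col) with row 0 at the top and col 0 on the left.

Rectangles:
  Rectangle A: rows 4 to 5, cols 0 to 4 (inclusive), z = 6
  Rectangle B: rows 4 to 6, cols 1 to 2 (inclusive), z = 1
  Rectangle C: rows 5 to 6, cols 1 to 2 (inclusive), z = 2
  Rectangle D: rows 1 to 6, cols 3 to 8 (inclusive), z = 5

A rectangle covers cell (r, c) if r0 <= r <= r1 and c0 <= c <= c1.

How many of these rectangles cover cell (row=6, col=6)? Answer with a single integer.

Check cell (6,6):
  A: rows 4-5 cols 0-4 -> outside (row miss)
  B: rows 4-6 cols 1-2 -> outside (col miss)
  C: rows 5-6 cols 1-2 -> outside (col miss)
  D: rows 1-6 cols 3-8 -> covers
Count covering = 1

Answer: 1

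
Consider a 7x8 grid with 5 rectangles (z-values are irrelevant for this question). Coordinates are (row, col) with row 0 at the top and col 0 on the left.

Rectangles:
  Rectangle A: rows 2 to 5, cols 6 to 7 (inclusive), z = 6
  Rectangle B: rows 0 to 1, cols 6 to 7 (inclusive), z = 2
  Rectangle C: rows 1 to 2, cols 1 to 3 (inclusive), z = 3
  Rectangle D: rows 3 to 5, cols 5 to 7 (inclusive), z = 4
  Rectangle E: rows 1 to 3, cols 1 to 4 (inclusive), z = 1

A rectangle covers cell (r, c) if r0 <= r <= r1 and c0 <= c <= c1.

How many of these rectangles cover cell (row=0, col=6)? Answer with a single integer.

Answer: 1

Derivation:
Check cell (0,6):
  A: rows 2-5 cols 6-7 -> outside (row miss)
  B: rows 0-1 cols 6-7 -> covers
  C: rows 1-2 cols 1-3 -> outside (row miss)
  D: rows 3-5 cols 5-7 -> outside (row miss)
  E: rows 1-3 cols 1-4 -> outside (row miss)
Count covering = 1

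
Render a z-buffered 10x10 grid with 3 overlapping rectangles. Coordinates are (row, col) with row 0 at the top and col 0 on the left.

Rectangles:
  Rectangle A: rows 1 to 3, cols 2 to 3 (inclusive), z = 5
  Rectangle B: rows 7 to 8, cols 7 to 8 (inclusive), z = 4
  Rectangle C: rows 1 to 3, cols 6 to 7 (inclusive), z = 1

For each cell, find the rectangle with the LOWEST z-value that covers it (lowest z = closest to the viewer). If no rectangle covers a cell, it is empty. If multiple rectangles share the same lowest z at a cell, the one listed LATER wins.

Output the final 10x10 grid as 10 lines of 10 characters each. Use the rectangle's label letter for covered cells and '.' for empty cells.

..........
..AA..CC..
..AA..CC..
..AA..CC..
..........
..........
..........
.......BB.
.......BB.
..........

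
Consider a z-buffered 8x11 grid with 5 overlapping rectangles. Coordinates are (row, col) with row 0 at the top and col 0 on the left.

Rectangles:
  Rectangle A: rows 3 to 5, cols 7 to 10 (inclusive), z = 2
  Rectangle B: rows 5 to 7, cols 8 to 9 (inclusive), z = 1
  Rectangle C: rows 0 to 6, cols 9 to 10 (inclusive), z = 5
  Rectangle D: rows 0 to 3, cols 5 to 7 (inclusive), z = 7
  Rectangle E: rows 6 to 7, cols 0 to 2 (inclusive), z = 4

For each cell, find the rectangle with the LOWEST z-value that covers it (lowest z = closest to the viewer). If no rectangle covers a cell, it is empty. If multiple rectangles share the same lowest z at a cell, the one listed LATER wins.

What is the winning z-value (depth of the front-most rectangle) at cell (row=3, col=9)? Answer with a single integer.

Answer: 2

Derivation:
Check cell (3,9):
  A: rows 3-5 cols 7-10 z=2 -> covers; best now A (z=2)
  B: rows 5-7 cols 8-9 -> outside (row miss)
  C: rows 0-6 cols 9-10 z=5 -> covers; best now A (z=2)
  D: rows 0-3 cols 5-7 -> outside (col miss)
  E: rows 6-7 cols 0-2 -> outside (row miss)
Winner: A at z=2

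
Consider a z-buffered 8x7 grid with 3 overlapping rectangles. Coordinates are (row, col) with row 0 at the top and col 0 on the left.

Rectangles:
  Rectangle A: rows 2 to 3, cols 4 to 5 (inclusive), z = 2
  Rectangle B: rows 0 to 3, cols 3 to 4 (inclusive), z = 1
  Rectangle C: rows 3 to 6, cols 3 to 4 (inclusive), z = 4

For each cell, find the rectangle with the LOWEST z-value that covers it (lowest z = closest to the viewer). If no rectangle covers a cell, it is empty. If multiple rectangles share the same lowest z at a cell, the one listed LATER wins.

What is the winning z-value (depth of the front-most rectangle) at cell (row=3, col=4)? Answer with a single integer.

Check cell (3,4):
  A: rows 2-3 cols 4-5 z=2 -> covers; best now A (z=2)
  B: rows 0-3 cols 3-4 z=1 -> covers; best now B (z=1)
  C: rows 3-6 cols 3-4 z=4 -> covers; best now B (z=1)
Winner: B at z=1

Answer: 1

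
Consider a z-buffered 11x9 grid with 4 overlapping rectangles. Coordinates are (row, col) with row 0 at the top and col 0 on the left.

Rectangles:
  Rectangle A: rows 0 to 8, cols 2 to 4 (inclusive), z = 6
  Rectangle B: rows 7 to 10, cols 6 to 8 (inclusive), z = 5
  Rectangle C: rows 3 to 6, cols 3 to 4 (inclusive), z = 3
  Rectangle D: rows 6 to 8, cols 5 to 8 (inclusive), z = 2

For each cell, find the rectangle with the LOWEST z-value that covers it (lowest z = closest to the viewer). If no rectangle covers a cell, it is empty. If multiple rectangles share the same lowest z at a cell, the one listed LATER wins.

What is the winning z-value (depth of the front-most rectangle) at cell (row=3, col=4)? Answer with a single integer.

Check cell (3,4):
  A: rows 0-8 cols 2-4 z=6 -> covers; best now A (z=6)
  B: rows 7-10 cols 6-8 -> outside (row miss)
  C: rows 3-6 cols 3-4 z=3 -> covers; best now C (z=3)
  D: rows 6-8 cols 5-8 -> outside (row miss)
Winner: C at z=3

Answer: 3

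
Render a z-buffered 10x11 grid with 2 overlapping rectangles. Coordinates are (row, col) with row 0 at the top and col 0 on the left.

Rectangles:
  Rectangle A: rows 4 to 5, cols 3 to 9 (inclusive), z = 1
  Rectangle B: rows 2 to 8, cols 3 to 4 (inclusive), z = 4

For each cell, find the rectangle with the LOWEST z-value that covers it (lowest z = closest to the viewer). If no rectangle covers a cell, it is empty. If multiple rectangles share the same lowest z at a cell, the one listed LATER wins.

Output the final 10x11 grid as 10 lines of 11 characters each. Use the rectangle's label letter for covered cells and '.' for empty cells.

...........
...........
...BB......
...BB......
...AAAAAAA.
...AAAAAAA.
...BB......
...BB......
...BB......
...........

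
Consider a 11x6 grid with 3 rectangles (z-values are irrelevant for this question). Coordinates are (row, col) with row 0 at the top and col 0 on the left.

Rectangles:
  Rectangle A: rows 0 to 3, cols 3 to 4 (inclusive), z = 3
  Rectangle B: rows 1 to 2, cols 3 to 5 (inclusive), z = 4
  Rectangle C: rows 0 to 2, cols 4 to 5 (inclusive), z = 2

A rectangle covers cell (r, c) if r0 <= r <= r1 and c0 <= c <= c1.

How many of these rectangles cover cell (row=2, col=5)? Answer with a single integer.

Check cell (2,5):
  A: rows 0-3 cols 3-4 -> outside (col miss)
  B: rows 1-2 cols 3-5 -> covers
  C: rows 0-2 cols 4-5 -> covers
Count covering = 2

Answer: 2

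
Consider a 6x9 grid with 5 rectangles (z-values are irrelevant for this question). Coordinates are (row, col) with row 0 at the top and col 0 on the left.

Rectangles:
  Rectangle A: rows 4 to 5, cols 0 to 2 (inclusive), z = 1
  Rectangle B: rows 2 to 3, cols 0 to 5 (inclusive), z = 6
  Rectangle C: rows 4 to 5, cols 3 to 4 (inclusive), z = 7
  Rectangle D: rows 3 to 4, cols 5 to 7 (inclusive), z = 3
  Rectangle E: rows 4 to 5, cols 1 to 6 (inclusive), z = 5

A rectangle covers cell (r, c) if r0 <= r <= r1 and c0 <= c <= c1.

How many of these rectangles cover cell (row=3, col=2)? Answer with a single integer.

Answer: 1

Derivation:
Check cell (3,2):
  A: rows 4-5 cols 0-2 -> outside (row miss)
  B: rows 2-3 cols 0-5 -> covers
  C: rows 4-5 cols 3-4 -> outside (row miss)
  D: rows 3-4 cols 5-7 -> outside (col miss)
  E: rows 4-5 cols 1-6 -> outside (row miss)
Count covering = 1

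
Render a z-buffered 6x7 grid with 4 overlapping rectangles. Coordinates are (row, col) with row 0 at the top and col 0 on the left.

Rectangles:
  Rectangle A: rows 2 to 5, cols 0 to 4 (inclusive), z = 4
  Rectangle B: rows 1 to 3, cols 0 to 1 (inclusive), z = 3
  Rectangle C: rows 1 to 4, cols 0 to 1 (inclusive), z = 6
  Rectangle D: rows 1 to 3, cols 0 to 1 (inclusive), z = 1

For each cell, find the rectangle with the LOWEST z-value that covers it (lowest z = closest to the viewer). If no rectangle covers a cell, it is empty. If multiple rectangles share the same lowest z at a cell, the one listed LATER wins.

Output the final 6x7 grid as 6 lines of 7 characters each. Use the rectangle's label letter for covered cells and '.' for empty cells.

.......
DD.....
DDAAA..
DDAAA..
AAAAA..
AAAAA..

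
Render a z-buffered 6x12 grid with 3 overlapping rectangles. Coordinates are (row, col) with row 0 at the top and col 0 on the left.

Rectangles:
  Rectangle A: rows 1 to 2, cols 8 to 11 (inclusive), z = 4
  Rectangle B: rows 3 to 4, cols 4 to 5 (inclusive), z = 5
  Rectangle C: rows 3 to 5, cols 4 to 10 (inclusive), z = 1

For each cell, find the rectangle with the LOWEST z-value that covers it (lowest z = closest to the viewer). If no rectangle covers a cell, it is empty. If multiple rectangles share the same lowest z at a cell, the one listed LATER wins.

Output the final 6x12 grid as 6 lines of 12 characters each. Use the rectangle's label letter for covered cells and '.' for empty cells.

............
........AAAA
........AAAA
....CCCCCCC.
....CCCCCCC.
....CCCCCCC.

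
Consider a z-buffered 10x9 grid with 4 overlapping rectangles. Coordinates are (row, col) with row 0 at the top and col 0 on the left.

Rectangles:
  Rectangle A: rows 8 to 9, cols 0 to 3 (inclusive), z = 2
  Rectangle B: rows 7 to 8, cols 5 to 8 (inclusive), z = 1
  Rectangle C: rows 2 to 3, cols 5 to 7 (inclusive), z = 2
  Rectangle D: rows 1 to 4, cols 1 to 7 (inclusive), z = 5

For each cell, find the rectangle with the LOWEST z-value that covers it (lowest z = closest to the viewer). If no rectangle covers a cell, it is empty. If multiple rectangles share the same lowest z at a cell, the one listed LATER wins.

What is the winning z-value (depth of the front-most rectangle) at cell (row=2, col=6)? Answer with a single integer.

Answer: 2

Derivation:
Check cell (2,6):
  A: rows 8-9 cols 0-3 -> outside (row miss)
  B: rows 7-8 cols 5-8 -> outside (row miss)
  C: rows 2-3 cols 5-7 z=2 -> covers; best now C (z=2)
  D: rows 1-4 cols 1-7 z=5 -> covers; best now C (z=2)
Winner: C at z=2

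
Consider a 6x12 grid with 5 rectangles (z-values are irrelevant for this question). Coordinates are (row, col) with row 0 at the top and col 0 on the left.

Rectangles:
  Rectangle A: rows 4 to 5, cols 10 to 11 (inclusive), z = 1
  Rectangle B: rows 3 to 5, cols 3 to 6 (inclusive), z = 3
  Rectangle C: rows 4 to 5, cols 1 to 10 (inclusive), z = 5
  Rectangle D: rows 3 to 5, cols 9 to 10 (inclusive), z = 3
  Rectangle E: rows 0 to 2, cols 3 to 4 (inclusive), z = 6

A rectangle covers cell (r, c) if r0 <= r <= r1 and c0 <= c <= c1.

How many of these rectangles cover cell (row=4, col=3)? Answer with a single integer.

Check cell (4,3):
  A: rows 4-5 cols 10-11 -> outside (col miss)
  B: rows 3-5 cols 3-6 -> covers
  C: rows 4-5 cols 1-10 -> covers
  D: rows 3-5 cols 9-10 -> outside (col miss)
  E: rows 0-2 cols 3-4 -> outside (row miss)
Count covering = 2

Answer: 2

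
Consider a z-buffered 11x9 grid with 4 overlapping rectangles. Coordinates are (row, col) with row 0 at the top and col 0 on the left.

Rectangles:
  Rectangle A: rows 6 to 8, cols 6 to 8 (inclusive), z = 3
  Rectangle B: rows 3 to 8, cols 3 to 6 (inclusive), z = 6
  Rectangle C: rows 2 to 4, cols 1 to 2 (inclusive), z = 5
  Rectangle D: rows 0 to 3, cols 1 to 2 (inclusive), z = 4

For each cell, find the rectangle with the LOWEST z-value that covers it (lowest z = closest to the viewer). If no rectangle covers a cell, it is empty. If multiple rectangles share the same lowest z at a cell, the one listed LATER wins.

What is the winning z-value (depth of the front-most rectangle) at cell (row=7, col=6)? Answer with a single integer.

Check cell (7,6):
  A: rows 6-8 cols 6-8 z=3 -> covers; best now A (z=3)
  B: rows 3-8 cols 3-6 z=6 -> covers; best now A (z=3)
  C: rows 2-4 cols 1-2 -> outside (row miss)
  D: rows 0-3 cols 1-2 -> outside (row miss)
Winner: A at z=3

Answer: 3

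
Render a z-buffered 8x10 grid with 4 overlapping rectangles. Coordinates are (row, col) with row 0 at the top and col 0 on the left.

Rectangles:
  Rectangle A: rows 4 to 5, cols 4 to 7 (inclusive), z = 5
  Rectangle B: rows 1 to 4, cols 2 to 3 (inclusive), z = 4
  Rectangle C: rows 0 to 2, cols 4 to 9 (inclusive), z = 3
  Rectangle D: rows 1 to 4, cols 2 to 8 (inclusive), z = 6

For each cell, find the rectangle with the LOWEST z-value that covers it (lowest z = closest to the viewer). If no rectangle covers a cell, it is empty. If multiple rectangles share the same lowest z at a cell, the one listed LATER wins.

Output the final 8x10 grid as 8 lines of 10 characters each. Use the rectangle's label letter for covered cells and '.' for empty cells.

....CCCCCC
..BBCCCCCC
..BBCCCCCC
..BBDDDDD.
..BBAAAAD.
....AAAA..
..........
..........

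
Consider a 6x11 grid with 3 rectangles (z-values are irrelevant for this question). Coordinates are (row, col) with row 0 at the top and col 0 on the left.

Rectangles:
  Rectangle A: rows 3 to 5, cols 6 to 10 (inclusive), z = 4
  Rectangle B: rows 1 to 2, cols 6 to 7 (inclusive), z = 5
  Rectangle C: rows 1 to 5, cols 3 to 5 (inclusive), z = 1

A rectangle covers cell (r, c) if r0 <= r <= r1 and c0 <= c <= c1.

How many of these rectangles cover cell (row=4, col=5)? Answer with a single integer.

Check cell (4,5):
  A: rows 3-5 cols 6-10 -> outside (col miss)
  B: rows 1-2 cols 6-7 -> outside (row miss)
  C: rows 1-5 cols 3-5 -> covers
Count covering = 1

Answer: 1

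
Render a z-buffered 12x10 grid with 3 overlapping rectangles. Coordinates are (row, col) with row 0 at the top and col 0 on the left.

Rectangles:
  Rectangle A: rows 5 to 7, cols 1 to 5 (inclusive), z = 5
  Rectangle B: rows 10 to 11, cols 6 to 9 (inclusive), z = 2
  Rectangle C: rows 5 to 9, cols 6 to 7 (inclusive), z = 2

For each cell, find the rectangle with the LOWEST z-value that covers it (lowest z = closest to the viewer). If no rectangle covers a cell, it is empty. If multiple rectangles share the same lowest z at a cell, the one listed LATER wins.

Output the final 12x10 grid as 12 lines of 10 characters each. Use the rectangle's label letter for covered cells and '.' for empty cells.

..........
..........
..........
..........
..........
.AAAAACC..
.AAAAACC..
.AAAAACC..
......CC..
......CC..
......BBBB
......BBBB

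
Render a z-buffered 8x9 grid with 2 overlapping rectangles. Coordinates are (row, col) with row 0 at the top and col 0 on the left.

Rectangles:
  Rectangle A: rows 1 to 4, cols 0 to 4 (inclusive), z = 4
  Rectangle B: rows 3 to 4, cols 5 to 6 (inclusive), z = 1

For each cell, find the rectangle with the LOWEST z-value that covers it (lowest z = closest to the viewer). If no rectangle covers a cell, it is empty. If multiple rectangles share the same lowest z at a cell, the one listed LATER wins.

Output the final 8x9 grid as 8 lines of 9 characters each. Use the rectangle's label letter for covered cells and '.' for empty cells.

.........
AAAAA....
AAAAA....
AAAAABB..
AAAAABB..
.........
.........
.........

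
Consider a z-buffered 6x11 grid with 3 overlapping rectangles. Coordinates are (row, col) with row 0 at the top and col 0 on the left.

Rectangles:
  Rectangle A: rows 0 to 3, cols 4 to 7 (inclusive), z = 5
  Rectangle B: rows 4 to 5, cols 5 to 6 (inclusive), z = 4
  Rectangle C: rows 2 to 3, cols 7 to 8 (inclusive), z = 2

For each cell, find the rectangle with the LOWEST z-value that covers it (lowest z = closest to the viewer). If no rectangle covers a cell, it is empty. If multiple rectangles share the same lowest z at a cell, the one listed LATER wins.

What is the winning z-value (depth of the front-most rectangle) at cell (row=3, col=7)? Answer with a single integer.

Check cell (3,7):
  A: rows 0-3 cols 4-7 z=5 -> covers; best now A (z=5)
  B: rows 4-5 cols 5-6 -> outside (row miss)
  C: rows 2-3 cols 7-8 z=2 -> covers; best now C (z=2)
Winner: C at z=2

Answer: 2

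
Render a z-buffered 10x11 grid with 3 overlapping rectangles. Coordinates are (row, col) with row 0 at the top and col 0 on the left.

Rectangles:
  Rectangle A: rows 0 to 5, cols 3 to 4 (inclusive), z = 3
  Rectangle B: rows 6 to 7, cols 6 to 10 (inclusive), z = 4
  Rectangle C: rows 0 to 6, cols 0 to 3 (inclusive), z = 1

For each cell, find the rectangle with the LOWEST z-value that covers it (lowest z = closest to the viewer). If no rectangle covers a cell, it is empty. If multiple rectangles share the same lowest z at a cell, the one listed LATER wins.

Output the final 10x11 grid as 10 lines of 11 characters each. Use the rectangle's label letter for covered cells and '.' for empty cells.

CCCCA......
CCCCA......
CCCCA......
CCCCA......
CCCCA......
CCCCA......
CCCC..BBBBB
......BBBBB
...........
...........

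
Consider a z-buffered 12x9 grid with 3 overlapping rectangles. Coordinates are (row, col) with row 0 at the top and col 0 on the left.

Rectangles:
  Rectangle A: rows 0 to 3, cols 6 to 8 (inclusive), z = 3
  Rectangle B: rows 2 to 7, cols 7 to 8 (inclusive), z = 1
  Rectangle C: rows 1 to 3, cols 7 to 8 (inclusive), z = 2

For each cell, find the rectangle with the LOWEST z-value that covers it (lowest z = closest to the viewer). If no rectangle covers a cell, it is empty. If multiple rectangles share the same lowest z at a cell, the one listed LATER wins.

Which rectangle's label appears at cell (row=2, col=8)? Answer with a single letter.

Check cell (2,8):
  A: rows 0-3 cols 6-8 z=3 -> covers; best now A (z=3)
  B: rows 2-7 cols 7-8 z=1 -> covers; best now B (z=1)
  C: rows 1-3 cols 7-8 z=2 -> covers; best now B (z=1)
Winner: B at z=1

Answer: B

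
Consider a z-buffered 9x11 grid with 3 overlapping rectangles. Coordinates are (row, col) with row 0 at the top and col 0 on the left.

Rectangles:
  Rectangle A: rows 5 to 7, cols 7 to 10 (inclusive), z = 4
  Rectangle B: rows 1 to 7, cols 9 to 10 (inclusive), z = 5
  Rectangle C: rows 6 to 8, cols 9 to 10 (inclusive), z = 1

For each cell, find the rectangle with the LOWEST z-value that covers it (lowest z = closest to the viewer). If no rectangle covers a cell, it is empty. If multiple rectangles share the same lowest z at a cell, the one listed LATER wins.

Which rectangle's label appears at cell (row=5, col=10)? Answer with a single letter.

Answer: A

Derivation:
Check cell (5,10):
  A: rows 5-7 cols 7-10 z=4 -> covers; best now A (z=4)
  B: rows 1-7 cols 9-10 z=5 -> covers; best now A (z=4)
  C: rows 6-8 cols 9-10 -> outside (row miss)
Winner: A at z=4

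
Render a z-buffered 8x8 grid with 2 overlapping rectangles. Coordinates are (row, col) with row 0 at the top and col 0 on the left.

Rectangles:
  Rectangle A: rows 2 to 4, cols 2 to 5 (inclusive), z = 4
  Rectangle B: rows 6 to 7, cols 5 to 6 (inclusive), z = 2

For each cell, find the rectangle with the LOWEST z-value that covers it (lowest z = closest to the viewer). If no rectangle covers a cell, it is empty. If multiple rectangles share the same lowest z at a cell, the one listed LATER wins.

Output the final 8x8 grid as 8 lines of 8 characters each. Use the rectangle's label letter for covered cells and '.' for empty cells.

........
........
..AAAA..
..AAAA..
..AAAA..
........
.....BB.
.....BB.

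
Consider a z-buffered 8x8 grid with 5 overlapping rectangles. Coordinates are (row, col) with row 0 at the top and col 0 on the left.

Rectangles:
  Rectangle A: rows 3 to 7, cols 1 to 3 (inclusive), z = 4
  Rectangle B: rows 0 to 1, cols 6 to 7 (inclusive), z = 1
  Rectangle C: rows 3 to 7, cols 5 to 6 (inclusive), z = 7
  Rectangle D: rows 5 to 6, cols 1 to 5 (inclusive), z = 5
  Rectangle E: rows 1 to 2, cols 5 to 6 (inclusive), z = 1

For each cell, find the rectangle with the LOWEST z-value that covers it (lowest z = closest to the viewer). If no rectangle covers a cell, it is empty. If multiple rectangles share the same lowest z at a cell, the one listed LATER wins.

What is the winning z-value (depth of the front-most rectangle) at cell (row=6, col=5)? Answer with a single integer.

Check cell (6,5):
  A: rows 3-7 cols 1-3 -> outside (col miss)
  B: rows 0-1 cols 6-7 -> outside (row miss)
  C: rows 3-7 cols 5-6 z=7 -> covers; best now C (z=7)
  D: rows 5-6 cols 1-5 z=5 -> covers; best now D (z=5)
  E: rows 1-2 cols 5-6 -> outside (row miss)
Winner: D at z=5

Answer: 5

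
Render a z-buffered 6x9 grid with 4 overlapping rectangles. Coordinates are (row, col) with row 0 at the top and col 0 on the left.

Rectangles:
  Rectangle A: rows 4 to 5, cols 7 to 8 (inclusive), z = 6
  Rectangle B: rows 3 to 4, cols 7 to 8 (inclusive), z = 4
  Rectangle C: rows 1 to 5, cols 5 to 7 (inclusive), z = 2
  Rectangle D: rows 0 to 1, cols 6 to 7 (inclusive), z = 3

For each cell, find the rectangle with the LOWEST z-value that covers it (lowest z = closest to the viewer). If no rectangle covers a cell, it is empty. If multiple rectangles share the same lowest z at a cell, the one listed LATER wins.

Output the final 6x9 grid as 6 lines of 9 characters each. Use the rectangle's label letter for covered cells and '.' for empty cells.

......DD.
.....CCC.
.....CCC.
.....CCCB
.....CCCB
.....CCCA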